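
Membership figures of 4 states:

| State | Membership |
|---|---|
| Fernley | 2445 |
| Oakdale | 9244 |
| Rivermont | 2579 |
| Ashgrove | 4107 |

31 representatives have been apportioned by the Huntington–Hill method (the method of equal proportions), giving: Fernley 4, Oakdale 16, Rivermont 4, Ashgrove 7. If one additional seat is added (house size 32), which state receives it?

Rivermont

Priority for the next seat is population ÷ (√(s·(s+1))).
Priorities: Fernley 546.719, Oakdale 560.500, Rivermont 576.682, Ashgrove 548.821.
Highest priority: Rivermont.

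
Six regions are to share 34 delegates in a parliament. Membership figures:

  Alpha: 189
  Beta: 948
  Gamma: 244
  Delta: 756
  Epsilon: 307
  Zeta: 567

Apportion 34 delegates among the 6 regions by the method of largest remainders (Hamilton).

The standard divisor is 3011/34 ≈ 88.559.
Standard quotas: Alpha 2.134, Beta 10.705, Gamma 2.755, Delta 8.537, Epsilon 3.467, Zeta 6.403.
Lower quotas: Alpha 2, Beta 10, Gamma 2, Delta 8, Epsilon 3, Zeta 6 (sum 31, leaving 3 seats).
Remainders in descending order: Gamma 0.755, Beta 0.705, Delta 0.537, Epsilon 0.467, Zeta 0.403, Alpha 0.134.
Largest remainders: Gamma, Beta, Delta receive the extra seats.

Alpha=2; Beta=11; Gamma=3; Delta=9; Epsilon=3; Zeta=6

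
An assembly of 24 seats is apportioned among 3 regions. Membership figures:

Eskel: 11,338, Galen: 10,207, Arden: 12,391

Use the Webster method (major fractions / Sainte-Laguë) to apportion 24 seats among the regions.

Standard divisor 33936/24 ≈ 1414; standard quotas: Eskel 8.018, Galen 7.219, Arden 8.763.
Rounding to the nearest integer gives Eskel 8, Galen 7, Arden 9 — total 24, matching the house size, so no adjustment is needed.

Eskel: 8, Galen: 7, Arden: 9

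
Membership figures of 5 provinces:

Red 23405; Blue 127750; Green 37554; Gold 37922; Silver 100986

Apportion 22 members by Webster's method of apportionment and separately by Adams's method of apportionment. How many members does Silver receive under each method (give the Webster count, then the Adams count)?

7 and 6

Webster: Red 2, Blue 8, Green 2, Gold 3, Silver 7.
Adams: Red 2, Blue 8, Green 3, Gold 3, Silver 6.
Silver gets 7 under Webster and 6 under Adams.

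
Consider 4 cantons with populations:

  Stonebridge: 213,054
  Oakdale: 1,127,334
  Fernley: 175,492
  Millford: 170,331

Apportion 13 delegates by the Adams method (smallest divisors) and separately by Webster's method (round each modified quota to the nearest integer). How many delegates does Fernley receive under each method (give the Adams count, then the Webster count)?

Adams: Stonebridge 2, Oakdale 7, Fernley 2, Millford 2.
Webster: Stonebridge 2, Oakdale 9, Fernley 1, Millford 1.
Fernley gets 2 under Adams and 1 under Webster.

2 and 1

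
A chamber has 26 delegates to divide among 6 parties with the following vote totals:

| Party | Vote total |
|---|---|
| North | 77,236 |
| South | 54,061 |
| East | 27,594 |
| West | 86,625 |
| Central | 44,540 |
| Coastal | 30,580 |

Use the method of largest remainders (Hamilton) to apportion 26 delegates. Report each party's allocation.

North=6, South=4, East=2, West=7, Central=4, Coastal=3

Total 320636; standard divisor 320636/26 ≈ 12332.154.
Standard quotas: North 6.2630, South 4.3837, East 2.2376, West 7.0243, Central 3.6117, Coastal 2.4797.
Lower quotas: North 6, South 4, East 2, West 7, Central 3, Coastal 2 (sum 24, leaving 2 seats).
Remainders in descending order: Central 0.6117, Coastal 0.4797, South 0.3837, North 0.2630, East 0.2376, West 0.0243.
The surplus seats go to Central, Coastal.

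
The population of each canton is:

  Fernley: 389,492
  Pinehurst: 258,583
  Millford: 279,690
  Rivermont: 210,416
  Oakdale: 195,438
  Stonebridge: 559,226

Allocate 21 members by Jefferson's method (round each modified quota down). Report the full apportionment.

Fernley: 4; Pinehurst: 3; Millford: 3; Rivermont: 2; Oakdale: 2; Stonebridge: 7

Standard divisor 1892845/21 ≈ 90135.476; standard quotas: Fernley 4.321, Pinehurst 2.869, Millford 3.103, Rivermont 2.334, Oakdale 2.168, Stonebridge 6.204.
Rounding down gives 4, 2, 3, 2, 2, 6 = 19 seats, so the divisor must be adjusted.
With modified divisor 78900: modified quotas Fernley 4.937, Pinehurst 3.277, Millford 3.545, Rivermont 2.667, Oakdale 2.477, Stonebridge 7.088.
Rounding down: Fernley 4, Pinehurst 3, Millford 3, Rivermont 2, Oakdale 2, Stonebridge 7 (total 21).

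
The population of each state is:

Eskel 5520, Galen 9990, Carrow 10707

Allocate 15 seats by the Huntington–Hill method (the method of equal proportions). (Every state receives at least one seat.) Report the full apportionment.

With divisor 1738: modified quotas Eskel 3.176, Galen 5.748, Carrow 6.161.
Geometric-mean thresholds: Eskel √(3·4)=3.464, Galen √(5·6)=5.477, Carrow √(6·7)=6.481.
Each quota rounded against its threshold gives Eskel 3, Galen 6, Carrow 6 (total 15).

Eskel: 3, Galen: 6, Carrow: 6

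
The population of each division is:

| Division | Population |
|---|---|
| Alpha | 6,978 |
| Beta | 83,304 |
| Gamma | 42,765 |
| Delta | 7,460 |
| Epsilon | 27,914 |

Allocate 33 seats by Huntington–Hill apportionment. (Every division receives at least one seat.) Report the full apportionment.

With divisor 5074: modified quotas Alpha 1.375, Beta 16.418, Gamma 8.428, Delta 1.470, Epsilon 5.501.
Geometric-mean thresholds: Alpha √(1·2)=1.414, Beta √(16·17)=16.492, Gamma √(8·9)=8.485, Delta √(1·2)=1.414, Epsilon √(5·6)=5.477.
Each quota rounded against its threshold gives Alpha 1, Beta 16, Gamma 8, Delta 2, Epsilon 6 (total 33).

Alpha 1; Beta 16; Gamma 8; Delta 2; Epsilon 6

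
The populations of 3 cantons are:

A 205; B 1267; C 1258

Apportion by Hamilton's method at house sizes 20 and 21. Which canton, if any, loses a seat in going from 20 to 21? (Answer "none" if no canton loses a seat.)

A

At 20 seats: A 2, B 9, C 9.
At 21 seats: A 1, B 10, C 10.
A drops from 2 to 1.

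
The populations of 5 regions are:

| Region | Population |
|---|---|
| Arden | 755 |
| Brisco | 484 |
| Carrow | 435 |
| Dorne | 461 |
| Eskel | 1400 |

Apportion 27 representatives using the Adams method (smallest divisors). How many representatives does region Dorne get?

4

Standard divisor 3535/27 ≈ 130.926; standard quotas: Arden 5.767, Brisco 3.697, Carrow 3.322, Dorne 3.521, Eskel 10.693.
Rounding up gives 6, 4, 4, 4, 11 = 29 seats, so the divisor must be adjusted.
With modified divisor 150: modified quotas Arden 5.033, Brisco 3.227, Carrow 2.900, Dorne 3.073, Eskel 9.333.
Rounding up: Arden 6, Brisco 4, Carrow 3, Dorne 4, Eskel 10 (total 27).
Dorne receives 4.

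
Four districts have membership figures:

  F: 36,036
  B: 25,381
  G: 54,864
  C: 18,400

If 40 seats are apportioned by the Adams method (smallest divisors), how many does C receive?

6

Standard divisor 134681/40 ≈ 3367.025; standard quotas: F 10.703, B 7.538, G 16.295, C 5.465.
Rounding up gives 11, 8, 17, 6 = 42 seats, so the divisor must be adjusted.
With modified divisor 3615: modified quotas F 9.968, B 7.021, G 15.177, C 5.090.
Rounding up: F 10, B 8, G 16, C 6 (total 40).
C receives 6.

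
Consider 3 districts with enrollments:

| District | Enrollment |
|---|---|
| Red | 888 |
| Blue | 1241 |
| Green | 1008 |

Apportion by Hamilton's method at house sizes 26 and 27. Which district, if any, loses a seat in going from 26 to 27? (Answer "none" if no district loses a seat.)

At 26 seats: Red 8, Blue 10, Green 8.
At 27 seats: Red 7, Blue 11, Green 9.
Red drops from 8 to 7.

Red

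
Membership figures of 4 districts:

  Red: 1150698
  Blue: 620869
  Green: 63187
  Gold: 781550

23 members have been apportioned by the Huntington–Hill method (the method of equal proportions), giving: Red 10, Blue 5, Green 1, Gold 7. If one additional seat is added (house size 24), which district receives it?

Priority for the next seat is population ÷ (√(s·(s+1))).
Priorities: Red 109714.749, Blue 113354.652, Green 44679.956, Gold 104439.012.
Highest priority: Blue.

Blue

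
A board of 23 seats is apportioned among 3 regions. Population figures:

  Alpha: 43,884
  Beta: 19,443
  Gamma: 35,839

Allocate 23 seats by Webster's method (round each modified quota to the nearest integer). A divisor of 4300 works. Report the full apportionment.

With modified divisor 4300: modified quotas Alpha 10.206, Beta 4.522, Gamma 8.335.
Rounding to the nearest integer: Alpha 10, Beta 5, Gamma 8 (total 23).

Alpha=10, Beta=5, Gamma=8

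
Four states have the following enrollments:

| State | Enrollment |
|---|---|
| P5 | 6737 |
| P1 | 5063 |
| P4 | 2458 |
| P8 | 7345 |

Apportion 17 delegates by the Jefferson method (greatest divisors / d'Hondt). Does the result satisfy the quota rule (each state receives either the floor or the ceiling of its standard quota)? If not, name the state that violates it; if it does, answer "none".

Standard quotas: P5 5.302, P1 3.984, P4 1.934, P8 5.780.
Jefferson allocation: P5 5, P1 4, P4 2, P8 6.
Every allocation lies between the lower and upper quota.

none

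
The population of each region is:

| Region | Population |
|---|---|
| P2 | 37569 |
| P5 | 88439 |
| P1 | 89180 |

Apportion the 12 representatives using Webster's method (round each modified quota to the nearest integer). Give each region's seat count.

Standard divisor 215188/12 ≈ 17932.333; standard quotas: P2 2.095, P5 4.932, P1 4.973.
Rounding to the nearest integer gives P2 2, P5 5, P1 5 — total 12, matching the house size, so no adjustment is needed.

P2 2, P5 5, P1 5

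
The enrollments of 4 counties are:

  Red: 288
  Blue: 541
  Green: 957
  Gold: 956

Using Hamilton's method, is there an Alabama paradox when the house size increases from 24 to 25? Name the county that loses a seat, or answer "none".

Red

At 24 seats: Red 3, Blue 5, Green 8, Gold 8.
At 25 seats: Red 2, Blue 5, Green 9, Gold 9.
Red drops from 3 to 2.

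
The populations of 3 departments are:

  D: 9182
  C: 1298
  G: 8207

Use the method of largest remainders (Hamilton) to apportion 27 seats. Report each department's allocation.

D=13; C=2; G=12

The standard divisor is 18687/27 ≈ 692.111.
Standard quotas: D 13.2667, C 1.8754, G 11.8579.
Lower quotas: D 13, C 1, G 11 (sum 25, leaving 2 seats).
Remainders in descending order: C 0.8754, G 0.8579, D 0.2667.
Largest remainders: C, G receive the extra seats.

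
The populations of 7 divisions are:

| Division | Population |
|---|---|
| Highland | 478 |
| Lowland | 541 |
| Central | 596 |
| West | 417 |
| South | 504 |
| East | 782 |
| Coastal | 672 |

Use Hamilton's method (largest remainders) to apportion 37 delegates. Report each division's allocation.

The standard divisor is 3990/37 ≈ 107.838.
Standard quotas: Highland 4.433, Lowland 5.017, Central 5.527, West 3.867, South 4.674, East 7.252, Coastal 6.232.
Lower quotas: Highland 4, Lowland 5, Central 5, West 3, South 4, East 7, Coastal 6 (sum 34, leaving 3 seats).
Remainders in descending order: West 0.867, South 0.674, Central 0.527, Highland 0.433, East 0.252, Coastal 0.232, Lowland 0.017.
Largest remainders: West, South, Central receive the extra seats.

Highland 4; Lowland 5; Central 6; West 4; South 5; East 7; Coastal 6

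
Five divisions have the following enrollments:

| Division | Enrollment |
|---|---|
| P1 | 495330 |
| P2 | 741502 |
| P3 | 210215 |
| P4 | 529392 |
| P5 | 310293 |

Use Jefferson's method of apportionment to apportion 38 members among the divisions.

Standard divisor 2286732/38 ≈ 60177.158; standard quotas: P1 8.231, P2 12.322, P3 3.493, P4 8.797, P5 5.156.
Rounding down gives 8, 12, 3, 8, 5 = 36 seats, so the divisor must be adjusted.
With modified divisor 56000: modified quotas P1 8.845, P2 13.241, P3 3.754, P4 9.453, P5 5.541.
Rounding down: P1 8, P2 13, P3 3, P4 9, P5 5 (total 38).

P1 8, P2 13, P3 3, P4 9, P5 5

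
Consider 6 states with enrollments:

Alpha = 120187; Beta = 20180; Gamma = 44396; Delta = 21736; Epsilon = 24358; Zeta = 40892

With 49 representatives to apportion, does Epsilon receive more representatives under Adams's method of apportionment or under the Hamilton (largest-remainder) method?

Adams

Adams: Alpha 21, Beta 4, Gamma 8, Delta 4, Epsilon 5, Zeta 7.
Hamilton: Alpha 22, Beta 4, Gamma 8, Delta 4, Epsilon 4, Zeta 7.
Epsilon gets 5 under Adams and 4 under Hamilton.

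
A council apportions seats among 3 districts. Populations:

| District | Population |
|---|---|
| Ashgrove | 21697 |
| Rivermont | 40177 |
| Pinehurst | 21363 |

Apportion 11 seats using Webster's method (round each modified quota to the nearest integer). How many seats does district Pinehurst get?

3

Standard divisor 83237/11 ≈ 7567; standard quotas: Ashgrove 2.867, Rivermont 5.310, Pinehurst 2.823.
Rounding to the nearest integer gives Ashgrove 3, Rivermont 5, Pinehurst 3 — total 11, matching the house size, so no adjustment is needed.
Pinehurst receives 3.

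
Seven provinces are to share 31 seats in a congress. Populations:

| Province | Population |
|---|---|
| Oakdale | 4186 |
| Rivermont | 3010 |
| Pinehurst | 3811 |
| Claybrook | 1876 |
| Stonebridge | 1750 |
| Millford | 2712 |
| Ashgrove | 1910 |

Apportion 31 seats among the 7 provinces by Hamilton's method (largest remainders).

Oakdale=7, Rivermont=5, Pinehurst=6, Claybrook=3, Stonebridge=3, Millford=4, Ashgrove=3

Standard divisor: 19255 ÷ 31 ≈ 621.129.
Standard quotas: Oakdale 6.739, Rivermont 4.846, Pinehurst 6.136, Claybrook 3.020, Stonebridge 2.817, Millford 4.366, Ashgrove 3.075.
Lower quotas: Oakdale 6, Rivermont 4, Pinehurst 6, Claybrook 3, Stonebridge 2, Millford 4, Ashgrove 3 (sum 28, leaving 3 seats).
Remainders in descending order: Rivermont 0.846, Stonebridge 0.817, Oakdale 0.739, Millford 0.366, Pinehurst 0.136, Ashgrove 0.075, Claybrook 0.020.
Largest remainders: Rivermont, Stonebridge, Oakdale receive the extra seats.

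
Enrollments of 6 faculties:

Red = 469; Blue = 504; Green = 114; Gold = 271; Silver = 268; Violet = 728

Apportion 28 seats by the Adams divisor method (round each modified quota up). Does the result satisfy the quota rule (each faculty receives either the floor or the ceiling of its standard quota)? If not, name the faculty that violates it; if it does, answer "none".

Standard quotas: Red 5.579, Blue 5.995, Green 1.356, Gold 3.223, Silver 3.188, Violet 8.659.
Adams allocation: Red 6, Blue 6, Green 2, Gold 3, Silver 3, Violet 8.
Every allocation lies between the lower and upper quota.

none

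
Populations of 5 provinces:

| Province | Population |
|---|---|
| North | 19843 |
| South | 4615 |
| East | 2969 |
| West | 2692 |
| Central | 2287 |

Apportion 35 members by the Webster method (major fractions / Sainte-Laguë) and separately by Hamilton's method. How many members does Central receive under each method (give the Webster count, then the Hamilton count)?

2 and 3

Webster: North 22, South 5, East 3, West 3, Central 2.
Hamilton: North 21, South 5, East 3, West 3, Central 3.
Central gets 2 under Webster and 3 under Hamilton.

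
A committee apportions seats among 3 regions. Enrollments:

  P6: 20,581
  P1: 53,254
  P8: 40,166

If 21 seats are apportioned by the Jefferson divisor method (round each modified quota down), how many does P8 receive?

Standard divisor 114001/21 ≈ 5428.619; standard quotas: P6 3.791, P1 9.810, P8 7.399.
Rounding down gives 3, 9, 7 = 19 seats, so the divisor must be adjusted.
With modified divisor 5100: modified quotas P6 4.035, P1 10.442, P8 7.876.
Rounding down: P6 4, P1 10, P8 7 (total 21).
P8 receives 7.

7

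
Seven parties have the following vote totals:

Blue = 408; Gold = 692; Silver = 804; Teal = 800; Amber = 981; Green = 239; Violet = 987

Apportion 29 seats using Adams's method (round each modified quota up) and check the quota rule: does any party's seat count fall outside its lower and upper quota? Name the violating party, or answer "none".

Standard quotas: Blue 2.409, Gold 4.086, Silver 4.748, Teal 4.724, Amber 5.793, Green 1.411, Violet 5.828.
Adams allocation: Blue 3, Gold 4, Silver 5, Teal 5, Amber 5, Green 2, Violet 5.
Every allocation lies between the lower and upper quota.

none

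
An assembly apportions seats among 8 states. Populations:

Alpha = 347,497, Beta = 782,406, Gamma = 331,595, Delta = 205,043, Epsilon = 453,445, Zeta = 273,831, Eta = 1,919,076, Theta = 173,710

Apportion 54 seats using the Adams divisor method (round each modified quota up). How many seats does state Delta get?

3

Standard divisor 4486603/54 ≈ 83085.241; standard quotas: Alpha 4.182, Beta 9.417, Gamma 3.991, Delta 2.468, Epsilon 5.458, Zeta 3.296, Eta 23.098, Theta 2.091.
Rounding up gives 5, 10, 4, 3, 6, 4, 24, 3 = 59 seats, so the divisor must be adjusted.
With modified divisor 89000: modified quotas Alpha 3.904, Beta 8.791, Gamma 3.726, Delta 2.304, Epsilon 5.095, Zeta 3.077, Eta 21.563, Theta 1.952.
Rounding up: Alpha 4, Beta 9, Gamma 4, Delta 3, Epsilon 6, Zeta 4, Eta 22, Theta 2 (total 54).
Delta receives 3.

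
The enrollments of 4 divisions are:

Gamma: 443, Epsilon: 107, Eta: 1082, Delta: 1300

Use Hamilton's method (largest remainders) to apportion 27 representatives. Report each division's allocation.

Total 2932; standard divisor 2932/27 ≈ 108.593.
Standard quotas: Gamma 4.079, Epsilon 0.985, Eta 9.964, Delta 11.971.
Lower quotas: Gamma 4, Epsilon 0, Eta 9, Delta 11 (sum 24, leaving 3 seats).
Remainders in descending order: Epsilon 0.985, Delta 0.971, Eta 0.964, Gamma 0.079.
The surplus seats go to Epsilon, Delta, Eta.

Gamma 4; Epsilon 1; Eta 10; Delta 12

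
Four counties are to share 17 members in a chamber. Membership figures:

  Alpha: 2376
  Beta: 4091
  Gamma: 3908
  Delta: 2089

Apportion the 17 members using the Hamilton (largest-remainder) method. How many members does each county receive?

Alpha=3, Beta=6, Gamma=5, Delta=3

Standard divisor: 12464 ÷ 17 ≈ 733.176.
Standard quotas: Alpha 3.241, Beta 5.580, Gamma 5.330, Delta 2.849.
Lower quotas: Alpha 3, Beta 5, Gamma 5, Delta 2 (sum 15, leaving 2 seats).
Remainders in descending order: Delta 0.849, Beta 0.580, Gamma 0.330, Alpha 0.241.
The surplus seats go to Delta, Beta.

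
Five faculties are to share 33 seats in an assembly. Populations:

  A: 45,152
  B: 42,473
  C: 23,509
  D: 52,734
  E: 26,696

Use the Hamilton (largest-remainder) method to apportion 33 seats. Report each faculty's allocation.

Standard divisor: 190564 ÷ 33 ≈ 5774.667.
Standard quotas: A 7.8190, B 7.3551, C 4.0711, D 9.1320, E 4.6230.
Lower quotas: A 7, B 7, C 4, D 9, E 4 (sum 31, leaving 2 seats).
Remainders in descending order: A 0.8190, E 0.6230, B 0.3551, D 0.1320, C 0.0711.
Largest remainders: A, E receive the extra seats.

A 8; B 7; C 4; D 9; E 5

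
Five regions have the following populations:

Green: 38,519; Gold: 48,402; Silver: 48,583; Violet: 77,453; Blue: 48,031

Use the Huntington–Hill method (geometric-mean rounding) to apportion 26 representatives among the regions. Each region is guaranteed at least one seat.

With divisor 10545: modified quotas Green 3.653, Gold 4.590, Silver 4.607, Violet 7.345, Blue 4.555.
Geometric-mean thresholds: Green √(3·4)=3.464, Gold √(4·5)=4.472, Silver √(4·5)=4.472, Violet √(7·8)=7.483, Blue √(4·5)=4.472.
Each quota rounded against its threshold gives Green 4, Gold 5, Silver 5, Violet 7, Blue 5 (total 26).

Green: 4, Gold: 5, Silver: 5, Violet: 7, Blue: 5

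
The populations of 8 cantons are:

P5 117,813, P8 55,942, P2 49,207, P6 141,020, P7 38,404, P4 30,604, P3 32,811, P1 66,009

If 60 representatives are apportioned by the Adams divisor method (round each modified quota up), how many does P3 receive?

Standard divisor 531810/60 ≈ 8863.5; standard quotas: P5 13.292, P8 6.312, P2 5.552, P6 15.910, P7 4.333, P4 3.453, P3 3.702, P1 7.447.
Rounding up gives 14, 7, 6, 16, 5, 4, 4, 8 = 64 seats, so the divisor must be adjusted.
With modified divisor 9500: modified quotas P5 12.401, P8 5.889, P2 5.180, P6 14.844, P7 4.043, P4 3.221, P3 3.454, P1 6.948.
Rounding up: P5 13, P8 6, P2 6, P6 15, P7 5, P4 4, P3 4, P1 7 (total 60).
P3 receives 4.

4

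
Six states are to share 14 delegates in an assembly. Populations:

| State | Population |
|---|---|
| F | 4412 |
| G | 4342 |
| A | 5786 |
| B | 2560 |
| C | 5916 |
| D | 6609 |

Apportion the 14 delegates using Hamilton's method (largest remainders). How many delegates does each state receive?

F 2, G 2, A 3, B 1, C 3, D 3

Standard divisor: 29625 ÷ 14 ≈ 2116.071.
Standard quotas: F 2.0850, G 2.0519, A 2.7343, B 1.2098, C 2.7957, D 3.1232.
Lower quotas: F 2, G 2, A 2, B 1, C 2, D 3 (sum 12, leaving 2 seats).
Remainders in descending order: C 0.7957, A 0.7343, B 0.2098, D 0.1232, F 0.0850, G 0.0519.
The surplus seats go to C, A.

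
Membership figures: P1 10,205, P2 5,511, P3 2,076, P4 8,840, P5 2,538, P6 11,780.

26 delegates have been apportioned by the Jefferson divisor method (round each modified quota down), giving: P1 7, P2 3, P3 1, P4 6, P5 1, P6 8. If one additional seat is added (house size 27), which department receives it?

P2

Priority for the next seat is population ÷ (current seats + 1).
Priorities: P1 1275.625, P2 1377.750, P3 1038.000, P4 1262.857, P5 1269.000, P6 1308.889.
Highest priority: P2.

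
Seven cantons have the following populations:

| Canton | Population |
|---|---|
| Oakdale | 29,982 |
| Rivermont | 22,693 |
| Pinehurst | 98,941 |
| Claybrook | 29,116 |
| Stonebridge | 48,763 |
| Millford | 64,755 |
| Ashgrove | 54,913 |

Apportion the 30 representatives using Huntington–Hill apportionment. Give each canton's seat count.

With divisor 11855: modified quotas Oakdale 2.529, Rivermont 1.914, Pinehurst 8.346, Claybrook 2.456, Stonebridge 4.113, Millford 5.462, Ashgrove 4.632.
Geometric-mean thresholds: Oakdale √(2·3)=2.449, Rivermont √(1·2)=1.414, Pinehurst √(8·9)=8.485, Claybrook √(2·3)=2.449, Stonebridge √(4·5)=4.472, Millford √(5·6)=5.477, Ashgrove √(4·5)=4.472.
Each quota rounded against its threshold gives Oakdale 3, Rivermont 2, Pinehurst 8, Claybrook 3, Stonebridge 4, Millford 5, Ashgrove 5 (total 30).

Oakdale=3; Rivermont=2; Pinehurst=8; Claybrook=3; Stonebridge=4; Millford=5; Ashgrove=5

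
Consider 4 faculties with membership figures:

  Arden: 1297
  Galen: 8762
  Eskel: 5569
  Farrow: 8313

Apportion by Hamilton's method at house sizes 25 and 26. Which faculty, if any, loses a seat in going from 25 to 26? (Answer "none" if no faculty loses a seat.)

none

At 25 seats: Arden 1, Galen 9, Eskel 6, Farrow 9.
At 26 seats: Arden 1, Galen 10, Eskel 6, Farrow 9.
No faculty's allocation decreased.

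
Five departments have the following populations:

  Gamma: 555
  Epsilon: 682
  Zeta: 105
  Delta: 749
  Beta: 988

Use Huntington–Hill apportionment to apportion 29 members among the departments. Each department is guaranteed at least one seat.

Gamma 5, Epsilon 7, Zeta 1, Delta 7, Beta 9

With divisor 105: modified quotas Gamma 5.286, Epsilon 6.495, Zeta 1.000, Delta 7.133, Beta 9.410.
Geometric-mean thresholds: Gamma √(5·6)=5.477, Epsilon √(6·7)=6.481, Zeta √(1·2)=1.414, Delta √(7·8)=7.483, Beta √(9·10)=9.487.
Each quota rounded against its threshold gives Gamma 5, Epsilon 7, Zeta 1, Delta 7, Beta 9 (total 29).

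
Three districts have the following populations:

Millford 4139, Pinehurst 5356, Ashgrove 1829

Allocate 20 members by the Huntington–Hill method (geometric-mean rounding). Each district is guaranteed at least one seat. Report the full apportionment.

Millford 7, Pinehurst 10, Ashgrove 3

With divisor 559: modified quotas Millford 7.404, Pinehurst 9.581, Ashgrove 3.272.
Geometric-mean thresholds: Millford √(7·8)=7.483, Pinehurst √(9·10)=9.487, Ashgrove √(3·4)=3.464.
Each quota rounded against its threshold gives Millford 7, Pinehurst 10, Ashgrove 3 (total 20).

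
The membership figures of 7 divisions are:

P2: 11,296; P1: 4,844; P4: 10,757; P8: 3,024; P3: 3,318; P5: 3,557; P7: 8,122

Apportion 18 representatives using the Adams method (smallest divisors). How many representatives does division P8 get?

1

Standard divisor 44918/18 ≈ 2495.444; standard quotas: P2 4.527, P1 1.941, P4 4.311, P8 1.212, P3 1.330, P5 1.425, P7 3.255.
Rounding up gives 5, 2, 5, 2, 2, 2, 4 = 22 seats, so the divisor must be adjusted.
With modified divisor 3200: modified quotas P2 3.530, P1 1.514, P4 3.362, P8 0.945, P3 1.037, P5 1.112, P7 2.538.
Rounding up: P2 4, P1 2, P4 4, P8 1, P3 2, P5 2, P7 3 (total 18).
P8 receives 1.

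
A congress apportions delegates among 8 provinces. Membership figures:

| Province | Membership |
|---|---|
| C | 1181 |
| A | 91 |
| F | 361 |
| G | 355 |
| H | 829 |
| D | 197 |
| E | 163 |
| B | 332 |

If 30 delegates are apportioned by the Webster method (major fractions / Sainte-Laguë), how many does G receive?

3

Standard divisor 3509/30 ≈ 116.967; standard quotas: C 10.097, A 0.778, F 3.086, G 3.035, H 7.087, D 1.684, E 1.394, B 2.838.
Rounding to the nearest integer gives C 10, A 1, F 3, G 3, H 7, D 2, E 1, B 3 — total 30, matching the house size, so no adjustment is needed.
G receives 3.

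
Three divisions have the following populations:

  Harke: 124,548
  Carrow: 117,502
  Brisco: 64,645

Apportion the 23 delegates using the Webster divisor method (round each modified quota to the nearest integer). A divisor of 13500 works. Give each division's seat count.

Harke=9, Carrow=9, Brisco=5

With modified divisor 13500: modified quotas Harke 9.226, Carrow 8.704, Brisco 4.789.
Rounding to the nearest integer: Harke 9, Carrow 9, Brisco 5 (total 23).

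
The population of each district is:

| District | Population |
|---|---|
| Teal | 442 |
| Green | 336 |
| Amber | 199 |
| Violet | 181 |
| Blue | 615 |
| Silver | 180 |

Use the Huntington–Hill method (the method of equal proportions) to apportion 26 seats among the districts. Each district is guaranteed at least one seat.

With divisor 75: modified quotas Teal 5.893, Green 4.480, Amber 2.653, Violet 2.413, Blue 8.200, Silver 2.400.
Geometric-mean thresholds: Teal √(5·6)=5.477, Green √(4·5)=4.472, Amber √(2·3)=2.449, Violet √(2·3)=2.449, Blue √(8·9)=8.485, Silver √(2·3)=2.449.
Each quota rounded against its threshold gives Teal 6, Green 5, Amber 3, Violet 2, Blue 8, Silver 2 (total 26).

Teal 6, Green 5, Amber 3, Violet 2, Blue 8, Silver 2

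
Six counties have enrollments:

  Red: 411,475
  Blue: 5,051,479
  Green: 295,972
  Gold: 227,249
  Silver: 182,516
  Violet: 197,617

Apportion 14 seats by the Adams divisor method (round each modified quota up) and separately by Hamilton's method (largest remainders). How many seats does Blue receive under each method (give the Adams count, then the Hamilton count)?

Adams: Red 1, Blue 9, Green 1, Gold 1, Silver 1, Violet 1.
Hamilton: Red 1, Blue 11, Green 1, Gold 1, Silver 0, Violet 0.
Blue gets 9 under Adams and 11 under Hamilton.

9 and 11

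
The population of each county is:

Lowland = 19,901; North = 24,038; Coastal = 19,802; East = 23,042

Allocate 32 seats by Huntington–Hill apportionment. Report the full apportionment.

With divisor 2687: modified quotas Lowland 7.406, North 8.946, Coastal 7.370, East 8.575.
Geometric-mean thresholds: Lowland √(7·8)=7.483, North √(8·9)=8.485, Coastal √(7·8)=7.483, East √(8·9)=8.485.
Each quota rounded against its threshold gives Lowland 7, North 9, Coastal 7, East 9 (total 32).

Lowland=7, North=9, Coastal=7, East=9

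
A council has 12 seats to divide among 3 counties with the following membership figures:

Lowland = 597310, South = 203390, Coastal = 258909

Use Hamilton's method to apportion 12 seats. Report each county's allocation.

Lowland=7, South=2, Coastal=3

The standard divisor is 1059609/12 ≈ 88300.75.
Standard quotas: Lowland 6.7645, South 2.3034, Coastal 2.9321.
Lower quotas: Lowland 6, South 2, Coastal 2 (sum 10, leaving 2 seats).
Remainders in descending order: Coastal 0.9321, Lowland 0.7645, South 0.3034.
The surplus seats go to Coastal, Lowland.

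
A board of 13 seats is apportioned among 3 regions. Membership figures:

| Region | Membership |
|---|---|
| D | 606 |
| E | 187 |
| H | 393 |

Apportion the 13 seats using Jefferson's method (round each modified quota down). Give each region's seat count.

Standard divisor 1186/13 ≈ 91.231; standard quotas: D 6.642, E 2.050, H 4.308.
Rounding down gives 6, 2, 4 = 12 seats, so the divisor must be adjusted.
With modified divisor 80: modified quotas D 7.575, E 2.337, H 4.912.
Rounding down: D 7, E 2, H 4 (total 13).

D: 7; E: 2; H: 4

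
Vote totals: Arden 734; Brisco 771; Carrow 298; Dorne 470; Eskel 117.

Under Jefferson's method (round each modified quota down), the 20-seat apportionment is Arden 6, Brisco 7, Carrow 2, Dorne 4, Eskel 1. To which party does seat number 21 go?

Arden

Priority for the next seat is population ÷ (current seats + 1).
Priorities: Arden 104.857, Brisco 96.375, Carrow 99.333, Dorne 94.000, Eskel 58.500.
Highest priority: Arden.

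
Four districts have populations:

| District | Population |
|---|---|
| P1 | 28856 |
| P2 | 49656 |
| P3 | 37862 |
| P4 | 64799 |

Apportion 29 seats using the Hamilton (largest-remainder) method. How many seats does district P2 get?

8

Total 181173; standard divisor 181173/29 ≈ 6247.345.
Standard quotas: P1 4.6189, P2 7.9483, P3 6.0605, P4 10.3722.
Lower quotas: P1 4, P2 7, P3 6, P4 10 (sum 27, leaving 2 seats).
Remainders in descending order: P2 0.9483, P1 0.6189, P4 0.3722, P3 0.0605.
Largest remainders: P2, P1 receive the extra seats.
P2 receives 8.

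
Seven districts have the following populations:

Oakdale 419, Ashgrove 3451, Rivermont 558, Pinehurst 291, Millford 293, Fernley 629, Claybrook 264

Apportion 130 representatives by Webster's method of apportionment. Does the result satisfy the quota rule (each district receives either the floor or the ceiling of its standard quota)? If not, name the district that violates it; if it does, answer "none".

Ashgrove

Standard quotas: Oakdale 9.224, Ashgrove 75.975, Rivermont 12.285, Pinehurst 6.406, Millford 6.450, Fernley 13.848, Claybrook 5.812.
Webster allocation: Oakdale 9, Ashgrove 77, Rivermont 12, Pinehurst 6, Millford 6, Fernley 14, Claybrook 6.
Ashgrove has quota 75.975 (lower 75, upper 76) but receives 77 — outside the quota interval.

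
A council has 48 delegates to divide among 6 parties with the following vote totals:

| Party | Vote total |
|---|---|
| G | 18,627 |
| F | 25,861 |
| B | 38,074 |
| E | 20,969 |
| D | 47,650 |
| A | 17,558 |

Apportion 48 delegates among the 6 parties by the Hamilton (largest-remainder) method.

G 5, F 7, B 11, E 6, D 14, A 5

The standard divisor is 168739/48 ≈ 3515.396.
Standard quotas: G 5.2987, F 7.3565, B 10.8306, E 5.9649, D 13.5547, A 4.9946.
Lower quotas: G 5, F 7, B 10, E 5, D 13, A 4 (sum 44, leaving 4 seats).
Remainders in descending order: A 0.9946, E 0.9649, B 0.8306, D 0.5547, F 0.3565, G 0.2987.
Largest remainders: A, E, B, D receive the extra seats.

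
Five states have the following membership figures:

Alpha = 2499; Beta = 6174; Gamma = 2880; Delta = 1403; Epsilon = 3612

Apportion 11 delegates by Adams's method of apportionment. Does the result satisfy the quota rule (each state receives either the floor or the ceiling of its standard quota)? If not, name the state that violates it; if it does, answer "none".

none

Standard quotas: Alpha 1.659, Beta 4.099, Gamma 1.912, Delta 0.931, Epsilon 2.398.
Adams allocation: Alpha 2, Beta 4, Gamma 2, Delta 1, Epsilon 2.
Every allocation lies between the lower and upper quota.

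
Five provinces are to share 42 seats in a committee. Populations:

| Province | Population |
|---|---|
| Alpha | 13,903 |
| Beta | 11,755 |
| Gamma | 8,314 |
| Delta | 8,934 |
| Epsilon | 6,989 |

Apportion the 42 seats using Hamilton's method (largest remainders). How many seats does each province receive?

Total 49895; standard divisor 49895/42 ≈ 1187.976.
Standard quotas: Alpha 11.7031, Beta 9.8950, Gamma 6.9985, Delta 7.5204, Epsilon 5.8831.
Lower quotas: Alpha 11, Beta 9, Gamma 6, Delta 7, Epsilon 5 (sum 38, leaving 4 seats).
Remainders in descending order: Gamma 0.9985, Beta 0.8950, Epsilon 0.8831, Alpha 0.7031, Delta 0.5204.
The surplus seats go to Gamma, Beta, Epsilon, Alpha.

Alpha 12, Beta 10, Gamma 7, Delta 7, Epsilon 6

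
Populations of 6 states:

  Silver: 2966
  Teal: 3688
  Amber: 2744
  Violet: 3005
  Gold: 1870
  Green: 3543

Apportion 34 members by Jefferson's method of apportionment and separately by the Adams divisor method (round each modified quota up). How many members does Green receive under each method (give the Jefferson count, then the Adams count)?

Jefferson: Silver 6, Teal 7, Amber 5, Violet 6, Gold 3, Green 7.
Adams: Silver 6, Teal 7, Amber 5, Violet 6, Gold 4, Green 6.
Green gets 7 under Jefferson and 6 under Adams.

7 and 6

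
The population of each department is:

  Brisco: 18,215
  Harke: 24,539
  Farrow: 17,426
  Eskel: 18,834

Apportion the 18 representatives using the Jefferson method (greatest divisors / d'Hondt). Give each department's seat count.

Brisco: 4, Harke: 6, Farrow: 4, Eskel: 4

Standard divisor 79014/18 ≈ 4389.667; standard quotas: Brisco 4.150, Harke 5.590, Farrow 3.970, Eskel 4.291.
Rounding down gives 4, 5, 3, 4 = 16 seats, so the divisor must be adjusted.
With modified divisor 3900: modified quotas Brisco 4.671, Harke 6.292, Farrow 4.468, Eskel 4.829.
Rounding down: Brisco 4, Harke 6, Farrow 4, Eskel 4 (total 18).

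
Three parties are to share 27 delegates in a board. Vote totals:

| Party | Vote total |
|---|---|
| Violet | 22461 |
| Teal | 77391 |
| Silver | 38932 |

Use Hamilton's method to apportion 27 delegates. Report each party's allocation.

The standard divisor is 138784/27 ≈ 5140.148.
Standard quotas: Violet 4.3697, Teal 15.0562, Silver 7.5741.
Lower quotas: Violet 4, Teal 15, Silver 7 (sum 26, leaving 1 seat).
Remainders in descending order: Silver 0.5741, Violet 0.3697, Teal 0.0562.
Largest remainder: Silver receives the extra seat.

Violet=4; Teal=15; Silver=8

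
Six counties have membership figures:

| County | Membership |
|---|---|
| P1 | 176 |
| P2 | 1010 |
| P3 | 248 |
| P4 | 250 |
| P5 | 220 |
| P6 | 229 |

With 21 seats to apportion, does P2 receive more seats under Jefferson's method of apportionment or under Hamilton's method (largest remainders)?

Jefferson: P1 2, P2 11, P3 2, P4 2, P5 2, P6 2.
Hamilton: P1 2, P2 10, P3 2, P4 3, P5 2, P6 2.
P2 gets 11 under Jefferson and 10 under Hamilton.

Jefferson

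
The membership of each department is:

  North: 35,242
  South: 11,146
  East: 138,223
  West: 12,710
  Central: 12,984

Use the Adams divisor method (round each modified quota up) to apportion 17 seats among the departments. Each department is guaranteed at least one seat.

Standard divisor 210305/17 ≈ 12370.882; standard quotas: North 2.849, South 0.901, East 11.173, West 1.027, Central 1.050.
Rounding up gives 3, 1, 12, 2, 2 = 20 seats, so the divisor must be adjusted.
With modified divisor 13400: modified quotas North 2.630, South 0.832, East 10.315, West 0.949, Central 0.969.
Rounding up: North 3, South 1, East 11, West 1, Central 1 (total 17).

North 3, South 1, East 11, West 1, Central 1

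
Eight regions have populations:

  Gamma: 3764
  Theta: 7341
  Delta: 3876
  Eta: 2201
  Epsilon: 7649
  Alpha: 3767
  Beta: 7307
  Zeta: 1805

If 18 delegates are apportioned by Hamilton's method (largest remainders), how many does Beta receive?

3

Standard divisor: 37710 ÷ 18 = 2095.
Standard quotas: Gamma 1.7967, Theta 3.5041, Delta 1.8501, Eta 1.0506, Epsilon 3.6511, Alpha 1.7981, Beta 3.4878, Zeta 0.8616.
Lower quotas: Gamma 1, Theta 3, Delta 1, Eta 1, Epsilon 3, Alpha 1, Beta 3, Zeta 0 (sum 13, leaving 5 seats).
Remainders in descending order: Zeta 0.8616, Delta 0.8501, Alpha 0.7981, Gamma 0.7967, Epsilon 0.6511, Theta 0.5041, Beta 0.4878, Eta 0.0506.
The surplus seats go to Zeta, Delta, Alpha, Gamma, Epsilon.
Beta receives 3.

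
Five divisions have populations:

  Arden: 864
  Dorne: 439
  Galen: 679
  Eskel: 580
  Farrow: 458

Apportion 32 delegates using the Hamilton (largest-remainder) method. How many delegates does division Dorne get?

5

The standard divisor is 3020/32 ≈ 94.375.
Standard quotas: Arden 9.155, Dorne 4.652, Galen 7.195, Eskel 6.146, Farrow 4.853.
Lower quotas: Arden 9, Dorne 4, Galen 7, Eskel 6, Farrow 4 (sum 30, leaving 2 seats).
Remainders in descending order: Farrow 0.853, Dorne 0.652, Galen 0.195, Arden 0.155, Eskel 0.146.
The surplus seats go to Farrow, Dorne.
Dorne receives 5.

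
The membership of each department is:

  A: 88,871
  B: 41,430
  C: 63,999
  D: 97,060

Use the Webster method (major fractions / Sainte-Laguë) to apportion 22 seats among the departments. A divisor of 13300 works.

With modified divisor 13300: modified quotas A 6.682, B 3.115, C 4.812, D 7.298.
Rounding to the nearest integer: A 7, B 3, C 5, D 7 (total 22).

A=7, B=3, C=5, D=7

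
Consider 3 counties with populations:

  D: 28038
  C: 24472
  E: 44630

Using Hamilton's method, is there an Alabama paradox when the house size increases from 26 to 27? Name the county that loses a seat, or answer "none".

At 26 seats: D 7, C 7, E 12.
At 27 seats: D 8, C 7, E 12.
No county's allocation decreased.

none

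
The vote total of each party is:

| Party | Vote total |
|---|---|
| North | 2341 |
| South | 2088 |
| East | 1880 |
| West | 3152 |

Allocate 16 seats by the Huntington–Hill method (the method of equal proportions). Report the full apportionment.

With divisor 589: modified quotas North 3.975, South 3.545, East 3.192, West 5.351.
Geometric-mean thresholds: North √(3·4)=3.464, South √(3·4)=3.464, East √(3·4)=3.464, West √(5·6)=5.477.
Each quota rounded against its threshold gives North 4, South 4, East 3, West 5 (total 16).

North 4, South 4, East 3, West 5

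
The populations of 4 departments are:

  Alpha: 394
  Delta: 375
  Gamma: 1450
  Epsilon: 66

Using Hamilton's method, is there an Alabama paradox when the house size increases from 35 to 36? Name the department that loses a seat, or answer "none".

none

At 35 seats: Alpha 6, Delta 6, Gamma 22, Epsilon 1.
At 36 seats: Alpha 6, Delta 6, Gamma 23, Epsilon 1.
No department's allocation decreased.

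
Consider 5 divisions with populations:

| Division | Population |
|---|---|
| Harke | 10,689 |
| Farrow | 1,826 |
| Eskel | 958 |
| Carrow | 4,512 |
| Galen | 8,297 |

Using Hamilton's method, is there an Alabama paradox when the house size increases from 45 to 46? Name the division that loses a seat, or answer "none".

At 45 seats: Harke 18, Farrow 3, Eskel 2, Carrow 8, Galen 14.
At 46 seats: Harke 19, Farrow 3, Eskel 2, Carrow 8, Galen 14.
No division's allocation decreased.

none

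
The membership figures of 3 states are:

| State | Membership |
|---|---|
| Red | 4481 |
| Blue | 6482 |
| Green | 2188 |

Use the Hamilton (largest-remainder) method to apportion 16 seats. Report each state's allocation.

Red 5, Blue 8, Green 3

Total 13151; standard divisor 13151/16 ≈ 821.938.
Standard quotas: Red 5.4518, Blue 7.8862, Green 2.6620.
Lower quotas: Red 5, Blue 7, Green 2 (sum 14, leaving 2 seats).
Remainders in descending order: Blue 0.8862, Green 0.6620, Red 0.4518.
The surplus seats go to Blue, Green.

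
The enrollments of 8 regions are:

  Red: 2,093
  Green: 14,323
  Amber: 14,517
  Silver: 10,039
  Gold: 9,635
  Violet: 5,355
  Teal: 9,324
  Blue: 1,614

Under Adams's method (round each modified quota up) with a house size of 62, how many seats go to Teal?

9

Standard divisor 66900/62 ≈ 1079.032; standard quotas: Red 1.940, Green 13.274, Amber 13.454, Silver 9.304, Gold 8.929, Violet 4.963, Teal 8.641, Blue 1.496.
Rounding up gives 2, 14, 14, 10, 9, 5, 9, 2 = 65 seats, so the divisor must be adjusted.
With modified divisor 1140: modified quotas Red 1.836, Green 12.564, Amber 12.734, Silver 8.806, Gold 8.452, Violet 4.697, Teal 8.179, Blue 1.416.
Rounding up: Red 2, Green 13, Amber 13, Silver 9, Gold 9, Violet 5, Teal 9, Blue 2 (total 62).
Teal receives 9.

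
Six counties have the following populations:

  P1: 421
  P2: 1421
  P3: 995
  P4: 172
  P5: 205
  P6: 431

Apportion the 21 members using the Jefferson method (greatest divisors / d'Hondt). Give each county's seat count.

Standard divisor 3645/21 ≈ 173.571; standard quotas: P1 2.426, P2 8.187, P3 5.733, P4 0.991, P5 1.181, P6 2.483.
Rounding down gives 2, 8, 5, 0, 1, 2 = 18 seats, so the divisor must be adjusted.
With modified divisor 150: modified quotas P1 2.807, P2 9.473, P3 6.633, P4 1.147, P5 1.367, P6 2.873.
Rounding down: P1 2, P2 9, P3 6, P4 1, P5 1, P6 2 (total 21).

P1=2; P2=9; P3=6; P4=1; P5=1; P6=2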